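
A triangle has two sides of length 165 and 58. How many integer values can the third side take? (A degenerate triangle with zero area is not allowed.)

The triangle inequality gives |165 − 58| < c < 165 + 58, i.e. 107 < c < 223.
So c can be any integer from 108 to 222: 115 values.

115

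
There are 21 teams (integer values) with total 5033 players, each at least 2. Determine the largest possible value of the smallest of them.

239

The 21 values sum to 5033, so their minimum is at most ⌊5033/21⌋ = 239.
Achievable: 7 of them at 239 and 14 at 240 total 5033.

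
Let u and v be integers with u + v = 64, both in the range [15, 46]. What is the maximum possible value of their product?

1024

uv = u(64 − u) is maximized when u is as near 64/2 as the bounds allow.
Taking u = 32 and v = 32 (both in [15, 46]) gives uv = 1024.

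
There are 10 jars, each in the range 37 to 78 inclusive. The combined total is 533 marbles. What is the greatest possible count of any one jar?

78

To make one jar as large as possible, make the other 9 as small as possible.
The other 9 contribute at least 9 × 37 = 333, leaving at most 533 − 333 = 200.
But each jar is capped at 78, so the maximum is 78.
Achievable: one at 78 and the other 9 totalling 455, which fits since 9 × 37 ≤ 455 ≤ 9 × 78.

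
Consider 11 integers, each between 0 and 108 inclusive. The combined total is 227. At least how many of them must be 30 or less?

4

If only k of them are at most 30, the other 11 − k are at least 31, so the total is at least (11 − k)·31 + k·0.
This is ≤ 227, so (11 − k)·31 + 0k ≤ 227, which gives k ≥ 4.
Exactly 4 works: 4 values at 0 and 7 at 31 total 217; raise one of the low values by 10 (still ≤ 30) to hit 227.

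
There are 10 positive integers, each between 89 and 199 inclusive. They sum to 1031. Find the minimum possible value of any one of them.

89

To make one integer as small as possible, make the other 9 as large as possible.
The other 9 can take up 9 × 199 = 1791 ≥ 1031 − 89, so one integer can sit at its floor of 89.
Achievable: one at 89 and the other 9 totalling 942, which fits since 9 × 89 ≤ 942 ≤ 9 × 199.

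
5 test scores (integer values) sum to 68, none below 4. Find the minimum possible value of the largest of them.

14

The 5 values sum to 68, so their maximum is at least ⌈68/5⌉ = 14.
Achievable: 3 of them at 14 and 2 at 13 total 68.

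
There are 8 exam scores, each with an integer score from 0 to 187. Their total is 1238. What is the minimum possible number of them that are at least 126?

If only k of them are at least 126, the other 8 − k are at most 125, so the total is at most k·187 + (8 − k)·125.
This must reach 1238, so k·187 + (8 − k)·125 ≥ 1238, giving k ≥ 4.
Exactly 4 works: 4 values at 187 and 4 at 125 total 1248; lower one of the high values by 10 (still ≥ 126) to hit 1238.

4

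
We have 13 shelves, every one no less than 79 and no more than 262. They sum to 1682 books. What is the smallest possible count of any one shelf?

79

To make one shelf as small as possible, make the other 12 as large as possible.
The other 12 can take up 12 × 262 = 3144 ≥ 1682 − 79, so one shelf can sit at its floor of 79.
Achievable: one at 79 and the other 12 totalling 1603, which fits since 12 × 79 ≤ 1603 ≤ 12 × 262.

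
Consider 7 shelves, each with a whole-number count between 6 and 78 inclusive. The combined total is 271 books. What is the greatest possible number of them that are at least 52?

4

If k of the values are ≥ 52, the total is ≥ 52k + 6(7 − k).
Setting 52k + 6(7 − k) ≤ 271 gives 46k ≤ 229, so k ≤ 4.
k = 4 is achieved by 4 values at 52 and 3 at 6, total 226; add 45 to one value (staying below 52) to reach 271.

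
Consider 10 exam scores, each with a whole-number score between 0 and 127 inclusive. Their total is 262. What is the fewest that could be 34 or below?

3

Each value above 34 is at least 35, contributing at least 35 − 0 = 35 above the floor 0.
The sum exceeds the floor total 0 by 262, so at most ⌊262/35⌋ = 7 exceed 34, and at least 3 are ≤ 34.
Exactly 3 works: 3 values at 0 and 7 at 35 total 245; raise one of the low values by 17 (still ≤ 34) to hit 262.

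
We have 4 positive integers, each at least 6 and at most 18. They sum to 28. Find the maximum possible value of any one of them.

10

To make one integer as large as possible, make the other 3 as small as possible.
The other 3 contribute at least 3 × 6 = 18, leaving at most 28 − 18 = 10.
Since 10 ≤ 18, this is achievable: one at 10 and 3 at 6.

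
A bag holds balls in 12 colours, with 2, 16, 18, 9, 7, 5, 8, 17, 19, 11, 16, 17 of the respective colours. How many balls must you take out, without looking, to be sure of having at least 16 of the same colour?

In the worst case you take as many as possible of each colour without reaching 16: 2 + 15 + 15 + 9 + 7 + 5 + 8 + 15 + 15 + 11 + 15 + 15 = 132.
The next one must give 16 of some colour, so 132 + 1 = 133.

133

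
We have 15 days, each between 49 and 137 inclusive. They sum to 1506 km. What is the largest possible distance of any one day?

Maximizing one value means minimizing the remaining 14.
The other 14 contribute at least 14 × 49 = 686, leaving at most 1506 − 686 = 820.
But each day is capped at 137, so the maximum is 137.
Achievable: one at 137 and the other 14 totalling 1369, which fits since 14 × 49 ≤ 1369 ≤ 14 × 137.

137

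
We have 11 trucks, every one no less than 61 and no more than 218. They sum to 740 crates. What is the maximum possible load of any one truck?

To make one truck as large as possible, make the other 10 as small as possible.
The other 10 contribute at least 10 × 61 = 610, leaving at most 740 − 610 = 130.
Since 130 ≤ 218, this is achievable: one at 130 and 10 at 61.

130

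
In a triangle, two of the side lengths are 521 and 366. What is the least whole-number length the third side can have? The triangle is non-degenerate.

156

The third side must exceed |521 − 366| = 155.
The smallest integer above 155 is 156.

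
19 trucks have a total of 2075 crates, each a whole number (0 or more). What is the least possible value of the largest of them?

110

The average is 2075/19 > 109, so not all 19 can be 109 or less; the largest is ≥ 110.
Taking 15 copies of 109 and 4 copies of 110 gives exactly 2075, so 110 is attained.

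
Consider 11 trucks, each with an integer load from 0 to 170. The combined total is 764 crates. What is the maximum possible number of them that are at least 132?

5

With k values at 132 or above and the rest at least 0, the sum is at least 0 + 132k.
Since the sum is 764, we need 132k ≤ 764, i.e. k ≤ 5.
k = 5 is achieved by 5 values at 132 and 6 at 0, total 660; add 104 to one value (staying below 132) to reach 764.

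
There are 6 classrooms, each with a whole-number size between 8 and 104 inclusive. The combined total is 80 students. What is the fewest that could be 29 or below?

If only k of them are at most 29, the other 6 − k are at least 30, so the total is at least (6 − k)·30 + k·8.
This is ≤ 80, so (6 − k)·30 + 8k ≤ 80, which gives k ≥ 5.
Exactly 5 works: 5 values at 8 and 1 at 30 total 70; raise one of the low values by 10 (still ≤ 29) to hit 80.

5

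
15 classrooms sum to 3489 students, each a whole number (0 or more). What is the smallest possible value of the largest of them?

The average is 3489/15 > 232, so not all 15 can be 232 or less; the largest is ≥ 233.
Taking 6 copies of 232 and 9 copies of 233 gives exactly 3489, so 233 is attained.

233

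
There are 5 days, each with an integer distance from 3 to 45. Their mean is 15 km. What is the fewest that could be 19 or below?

The total is 5 × 15 = 75.
If only k of them are at most 19, the other 5 − k are at least 20, so the total is at least (5 − k)·20 + k·3.
This is ≤ 75, so (5 − k)·20 + 3k ≤ 75, which gives k ≥ 2.
Exactly 2 works: 2 values at 3 and 3 at 20 total 66; raise one of the low values by 9 (still ≤ 19) to hit 75.

2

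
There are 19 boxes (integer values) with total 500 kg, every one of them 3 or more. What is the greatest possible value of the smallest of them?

26

The average is 500/19 < 27, so some value is ≤ 26.
Taking 13 copies of 26 and 6 copies of 27 gives exactly 500, so 26 is attained.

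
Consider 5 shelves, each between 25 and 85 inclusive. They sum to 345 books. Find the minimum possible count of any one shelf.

Minimizing one value means maximizing the remaining 4.
The other 4 can take up 4 × 85 = 340 ≥ 345 − 25, so one shelf can sit at its floor of 25.
Achievable: one at 25 and the other 4 totalling 320, which fits since 4 × 25 ≤ 320 ≤ 4 × 85.

25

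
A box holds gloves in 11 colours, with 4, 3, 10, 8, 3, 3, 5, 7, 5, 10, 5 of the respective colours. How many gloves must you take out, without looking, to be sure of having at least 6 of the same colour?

In the worst case you take as many as possible of each colour without reaching 6: 4 + 3 + 5 + 5 + 3 + 3 + 5 + 5 + 5 + 5 + 5 = 48.
The next one must give 6 of some colour, so 48 + 1 = 49.

49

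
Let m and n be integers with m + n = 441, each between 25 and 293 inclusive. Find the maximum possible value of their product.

With m + n fixed, mn peaks when the two are closest together.
Taking m = 220 and n = 221 (both in [25, 293]) gives mn = 48620.

48620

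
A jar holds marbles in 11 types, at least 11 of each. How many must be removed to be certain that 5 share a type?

You could draw 4 of every type without reaching 5 of any — 44 in all.
One more forces 5 of some type, so 44 + 1 = 45.

45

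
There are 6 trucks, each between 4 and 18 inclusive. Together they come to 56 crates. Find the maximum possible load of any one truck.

Maximizing one value means minimizing the remaining 5.
The other 5 contribute at least 5 × 4 = 20, leaving at most 56 − 20 = 36.
But each truck is capped at 18, so the maximum is 18.
Achievable: one at 18 and the other 5 totalling 38, which fits since 5 × 4 ≤ 38 ≤ 5 × 18.

18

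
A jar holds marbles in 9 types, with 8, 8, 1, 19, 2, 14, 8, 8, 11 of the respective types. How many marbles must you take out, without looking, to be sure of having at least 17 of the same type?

In the worst case you take as many as possible of each type without reaching 17: 8 + 8 + 1 + 16 + 2 + 14 + 8 + 8 + 11 = 76.
The next one must give 17 of some type, so 76 + 1 = 77.

77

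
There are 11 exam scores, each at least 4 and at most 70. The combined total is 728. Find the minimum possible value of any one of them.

Minimizing one value means maximizing the remaining 10.
The other 10 contribute at most 10 × 70 = 700, leaving at least 728 − 700 = 28.
Since 28 ≥ 4, this is achievable: one at 28 and 10 at 70.

28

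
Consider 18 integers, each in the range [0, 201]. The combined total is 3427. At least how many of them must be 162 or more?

14

If only k of them are at least 162, the other 18 − k are at most 161, so the total is at most k·201 + (18 − k)·161.
This must reach 3427, so k·201 + (18 − k)·161 ≥ 3427, giving k ≥ 14.
Exactly 14 works: 14 values at 201 and 4 at 161 total 3458; lower one of the high values by 31 (still ≥ 162) to hit 3427.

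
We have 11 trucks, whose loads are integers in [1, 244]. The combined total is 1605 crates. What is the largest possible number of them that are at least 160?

With k values at 160 or above and the rest at least 1, the sum is at least 11 + 159k.
Since the sum is 1605, we need 159k ≤ 1594, i.e. k ≤ 10.
k = 10 is achieved by 10 values at 160 and 1 at 1, total 1601; add 4 to one value (staying below 160) to reach 1605.

10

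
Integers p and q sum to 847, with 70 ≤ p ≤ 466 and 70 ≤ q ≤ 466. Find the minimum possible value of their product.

For a fixed sum, pq is smallest when p and q are as far apart as possible.
The extreme feasible split is p = 381, q = 466, giving pq = 177546.

177546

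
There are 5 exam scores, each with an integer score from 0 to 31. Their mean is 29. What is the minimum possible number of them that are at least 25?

The total is 5 × 29 = 145.
Each value short of 25 is at most 24, costing at least 31 − 24 = 7 against the maximum total of 155.
We can afford to lose at most 155 − 145 = 10, so at most ⌊10/7⌋ = 1 fall short, and at least 4 are ≥ 25.
Exactly 4 works: 4 values at 31 and 1 at 24 total 148; lower one of the high values by 3 (still ≥ 25) to hit 145.

4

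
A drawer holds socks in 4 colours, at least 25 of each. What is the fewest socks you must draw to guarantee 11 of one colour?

41

In the worst case you draw 10 of each of the 4 colours: 4 × 10 = 40.
One more forces 11 of some colour, so 40 + 1 = 41.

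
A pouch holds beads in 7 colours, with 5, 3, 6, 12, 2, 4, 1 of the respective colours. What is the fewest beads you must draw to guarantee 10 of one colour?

In the worst case you take as many as possible of each colour without reaching 10: 5 + 3 + 6 + 9 + 2 + 4 + 1 = 30.
The next one must give 10 of some colour, so 30 + 1 = 31.

31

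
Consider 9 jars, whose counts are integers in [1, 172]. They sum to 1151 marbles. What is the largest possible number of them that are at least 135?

If k of the values are ≥ 135, the total is ≥ 135k + 1(9 − k).
Setting 135k + 1(9 − k) ≤ 1151 gives 134k ≤ 1142, so k ≤ 8.
k = 8 is achieved by 8 values at 135 and 1 at 1, total 1081; add 70 to one value (staying below 135) to reach 1151.

8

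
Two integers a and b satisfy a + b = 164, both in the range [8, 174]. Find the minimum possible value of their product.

1248

For a fixed sum, ab is smallest when a and b are as far apart as possible.
The extreme feasible split is a = 8, b = 156, giving ab = 1248.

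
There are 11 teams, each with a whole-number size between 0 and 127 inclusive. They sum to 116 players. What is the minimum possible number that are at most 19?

Each value above 19 is at least 20, contributing at least 20 − 0 = 20 above the floor 0.
The sum exceeds the floor total 0 by 116, so at most ⌊116/20⌋ = 5 exceed 19, and at least 6 are ≤ 19.
Exactly 6 works: 6 values at 0 and 5 at 20 total 100; raise one of the low values by 16 (still ≤ 19) to hit 116.

6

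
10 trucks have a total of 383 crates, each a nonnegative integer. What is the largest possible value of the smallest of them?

If every one of the 10 were at least 39, the total would be at least 10 × 39 = 390 > 383.
Taking 7 copies of 38 and 3 copies of 39 gives exactly 383, so 38 is attained.

38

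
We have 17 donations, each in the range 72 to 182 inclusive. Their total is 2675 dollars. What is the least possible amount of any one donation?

Minimizing one value means maximizing the remaining 16.
The other 16 can take up 16 × 182 = 2912 ≥ 2675 − 72, so one donation can sit at its floor of 72.
Achievable: one at 72 and the other 16 totalling 2603, which fits since 16 × 72 ≤ 2603 ≤ 16 × 182.

72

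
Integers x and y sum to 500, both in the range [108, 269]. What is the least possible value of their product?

Since x + y is fixed, pushing one of them to its bound minimizes the product.
At the endpoint x = 231, y = 500 − 231 = 269, so xy = 231 × 269 = 62139.

62139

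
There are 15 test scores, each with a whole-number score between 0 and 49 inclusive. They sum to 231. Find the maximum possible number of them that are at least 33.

7

With k values at 33 or above and the rest at least 0, the sum is at least 0 + 33k.
Since the sum is 231, we need 33k ≤ 231, i.e. k ≤ 7.
k = 7 is achieved by 7 values at 33 and 8 at 0, total 231.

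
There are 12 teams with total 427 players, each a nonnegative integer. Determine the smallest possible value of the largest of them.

36

Some value must be at least ⌈427/12⌉ = 36, since 12 × 35 = 420 < 427.
Taking 5 copies of 35 and 7 copies of 36 gives exactly 427, so 36 is attained.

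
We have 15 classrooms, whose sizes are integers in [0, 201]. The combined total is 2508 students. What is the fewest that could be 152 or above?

If only k of them are at least 152, the other 15 − k are at most 151, so the total is at most k·201 + (15 − k)·151.
This must reach 2508, so k·201 + (15 − k)·151 ≥ 2508, giving k ≥ 5.
Exactly 5 works: 5 values at 201 and 10 at 151 total 2515; lower one of the high values by 7 (still ≥ 152) to hit 2508.

5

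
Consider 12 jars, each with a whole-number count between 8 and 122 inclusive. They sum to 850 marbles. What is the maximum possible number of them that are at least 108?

If k of the values are ≥ 108, the total is ≥ 108k + 8(12 − k).
Setting 108k + 8(12 − k) ≤ 850 gives 100k ≤ 754, so k ≤ 7.
k = 7 is achieved by 7 values at 108 and 5 at 8, total 796; add 54 to one value (staying below 108) to reach 850.

7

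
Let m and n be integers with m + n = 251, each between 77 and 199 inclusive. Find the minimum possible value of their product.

13398

mn = m(251 − m) is concave in m, so over [77, 174] it is minimized at an endpoint.
At the endpoint m = 77, n = 251 − 77 = 174, so mn = 77 × 174 = 13398.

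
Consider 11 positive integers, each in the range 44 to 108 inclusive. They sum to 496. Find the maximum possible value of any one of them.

Maximizing one value means minimizing the remaining 10.
The other 10 contribute at least 10 × 44 = 440, leaving at most 496 − 440 = 56.
Since 56 ≤ 108, this is achievable: one at 56 and 10 at 44.

56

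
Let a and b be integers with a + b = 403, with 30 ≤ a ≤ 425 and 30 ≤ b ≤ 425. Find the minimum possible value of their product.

11190

For a fixed sum, ab is smallest when a and b are as far apart as possible.
The extreme feasible split is a = 30, b = 373, giving ab = 11190.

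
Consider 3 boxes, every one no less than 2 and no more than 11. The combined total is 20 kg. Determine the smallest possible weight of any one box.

2

To make one box as small as possible, make the other 2 as large as possible.
The other 2 can take up 2 × 11 = 22 ≥ 20 − 2, so one box can sit at its floor of 2.
Achievable: one at 2 and the other 2 totalling 18, which fits since 2 × 2 ≤ 18 ≤ 2 × 11.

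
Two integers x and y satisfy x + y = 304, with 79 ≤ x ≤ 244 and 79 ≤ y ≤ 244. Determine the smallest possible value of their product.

For a fixed sum, xy is smallest when x and y are as far apart as possible.
The extreme feasible split is x = 79, y = 225, giving xy = 17775.

17775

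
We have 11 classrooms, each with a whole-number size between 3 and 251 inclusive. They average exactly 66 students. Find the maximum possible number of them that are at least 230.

3

The total is 11 × 66 = 726.
If k of the values are ≥ 230, the total is ≥ 230k + 3(11 − k).
Setting 230k + 3(11 − k) ≤ 726 gives 227k ≤ 693, so k ≤ 3.
k = 3 is achieved by 3 values at 230 and 8 at 3, total 714; add 12 to one value (staying below 230) to reach 726.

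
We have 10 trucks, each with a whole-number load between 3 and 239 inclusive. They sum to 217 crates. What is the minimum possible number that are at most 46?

Each value above 46 is at least 47, contributing at least 47 − 3 = 44 above the floor 3.
The sum exceeds the floor total 30 by 187, so at most ⌊187/44⌋ = 4 exceed 46, and at least 6 are ≤ 46.
Exactly 6 works: 6 values at 3 and 4 at 47 total 206; raise one of the low values by 11 (still ≤ 46) to hit 217.

6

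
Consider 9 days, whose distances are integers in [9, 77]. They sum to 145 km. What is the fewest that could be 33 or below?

If only k of them are at most 33, the other 9 − k are at least 34, so the total is at least (9 − k)·34 + k·9.
This is ≤ 145, so (9 − k)·34 + 9k ≤ 145, which gives k ≥ 7.
Exactly 7 works: 7 values at 9 and 2 at 34 total 131; raise one of the low values by 14 (still ≤ 33) to hit 145.

7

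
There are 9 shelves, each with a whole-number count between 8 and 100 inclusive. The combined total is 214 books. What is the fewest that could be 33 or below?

4

If only k of them are at most 33, the other 9 − k are at least 34, so the total is at least (9 − k)·34 + k·8.
This is ≤ 214, so (9 − k)·34 + 8k ≤ 214, which gives k ≥ 4.
Exactly 4 works: 4 values at 8 and 5 at 34 total 202; raise one of the low values by 12 (still ≤ 33) to hit 214.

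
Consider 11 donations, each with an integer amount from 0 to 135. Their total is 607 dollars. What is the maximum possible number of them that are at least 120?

Suppose k of them are at least 120. Those contribute at least 120 each and the other 11 − k at least 0 each.
So the total is at least 120k + 0(11 − k) = 0 + 120k. This must be ≤ 607, giving k ≤ 5.
k = 5 is achieved by 5 values at 120 and 6 at 0, total 600; add 7 to one value (staying below 120) to reach 607.

5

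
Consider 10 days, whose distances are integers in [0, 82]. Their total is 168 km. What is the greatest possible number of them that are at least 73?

2

With k values at 73 or above and the rest at least 0, the sum is at least 0 + 73k.
Since the sum is 168, we need 73k ≤ 168, i.e. k ≤ 2.
k = 2 is achieved by 2 values at 73 and 8 at 0, total 146; add 22 to one value (staying below 73) to reach 168.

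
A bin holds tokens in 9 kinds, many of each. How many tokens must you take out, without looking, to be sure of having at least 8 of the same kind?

In the worst case you draw 7 of each of the 9 kinds: 9 × 7 = 63.
One more forces 8 of some kind, so 63 + 1 = 64.

64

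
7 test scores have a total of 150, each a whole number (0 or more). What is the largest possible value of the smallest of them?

21

The average is 150/7 < 22, so some value is ≤ 21.
Achievable: 4 of them at 21 and 3 at 22 total 150.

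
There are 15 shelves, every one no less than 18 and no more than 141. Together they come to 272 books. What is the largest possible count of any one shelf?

Maximizing one value means minimizing the remaining 14.
The other 14 contribute at least 14 × 18 = 252, leaving at most 272 − 252 = 20.
Since 20 ≤ 141, this is achievable: one at 20 and 14 at 18.

20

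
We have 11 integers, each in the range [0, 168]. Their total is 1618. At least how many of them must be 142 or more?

Suppose at most 11 − j of them reach 142; then j values are ≤ 141 and the rest ≤ 168.
The total is then ≤ 141·j + 168·(11 − j) = 1848 − 27j. For this to be ≥ 1618 we need j ≤ 8, so at least 11 − 8 = 3 must reach 142.
Exactly 3 works: 3 values at 168 and 8 at 141 total 1632; lower one of the high values by 14 (still ≥ 142) to hit 1618.

3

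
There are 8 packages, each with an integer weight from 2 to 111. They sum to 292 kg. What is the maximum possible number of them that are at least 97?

2

Suppose k of them are at least 97. Those contribute at least 97 each and the other 8 − k at least 2 each.
So the total is at least 97k + 2(8 − k) = 16 + 95k. This must be ≤ 292, giving k ≤ 2.
k = 2 is achieved by 2 values at 97 and 6 at 2, total 206; add 86 to one value (staying below 97) to reach 292.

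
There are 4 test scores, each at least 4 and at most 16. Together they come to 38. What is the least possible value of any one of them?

Minimizing one value means maximizing the remaining 3.
The other 3 can take up 3 × 16 = 48 ≥ 38 − 4, so one score can sit at its floor of 4.
Achievable: one at 4 and the other 3 totalling 34, which fits since 3 × 4 ≤ 34 ≤ 3 × 16.

4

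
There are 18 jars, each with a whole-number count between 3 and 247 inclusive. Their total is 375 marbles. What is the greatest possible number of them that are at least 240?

1

With k values at 240 or above and the rest at least 3, the sum is at least 54 + 237k.
Since the sum is 375, we need 237k ≤ 321, i.e. k ≤ 1.
k = 1 is achieved by 1 value at 240 and 17 at 3, total 291; add 84 to one value (staying below 240) to reach 375.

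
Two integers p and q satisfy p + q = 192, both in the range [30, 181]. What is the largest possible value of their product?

With p + q fixed, pq peaks when the two are closest together.
Taking p = 96 and q = 96 (both in [30, 181]) gives pq = 9216.

9216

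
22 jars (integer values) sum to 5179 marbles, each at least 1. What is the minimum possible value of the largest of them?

236

The 22 values sum to 5179, so their maximum is at least ⌈5179/22⌉ = 236.
Taking 13 copies of 235 and 9 copies of 236 gives exactly 5179, so 236 is attained.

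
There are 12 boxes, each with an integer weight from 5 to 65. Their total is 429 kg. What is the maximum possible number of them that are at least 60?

6

Suppose k of them are at least 60. Those contribute at least 60 each and the other 12 − k at least 5 each.
So the total is at least 60k + 5(12 − k) = 60 + 55k. This must be ≤ 429, giving k ≤ 6.
k = 6 is achieved by 6 values at 60 and 6 at 5, total 390; add 39 to one value (staying below 60) to reach 429.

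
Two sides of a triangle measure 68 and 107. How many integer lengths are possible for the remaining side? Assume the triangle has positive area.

The triangle inequality gives |68 − 107| < c < 68 + 107, i.e. 39 < c < 175.
So c can be any integer from 40 to 174: 135 values.

135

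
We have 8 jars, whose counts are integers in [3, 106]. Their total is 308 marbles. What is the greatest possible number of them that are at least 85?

If k of the values are ≥ 85, the total is ≥ 85k + 3(8 − k).
Setting 85k + 3(8 − k) ≤ 308 gives 82k ≤ 284, so k ≤ 3.
k = 3 is achieved by 3 values at 85 and 5 at 3, total 270; add 38 to one value (staying below 85) to reach 308.

3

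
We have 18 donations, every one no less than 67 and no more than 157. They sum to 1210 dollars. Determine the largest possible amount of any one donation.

71

Maximizing one value means minimizing the remaining 17.
The other 17 contribute at least 17 × 67 = 1139, leaving at most 1210 − 1139 = 71.
Since 71 ≤ 157, this is achievable: one at 71 and 17 at 67.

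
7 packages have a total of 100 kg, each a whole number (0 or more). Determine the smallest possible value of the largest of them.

If every one of the 7 were at most 14, the total would be at most 7 × 14 = 98 < 100.
Equality holds with 2 values of 15 and 5 values of 14.

15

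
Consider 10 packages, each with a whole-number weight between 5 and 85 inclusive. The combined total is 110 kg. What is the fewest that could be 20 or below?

7

Let j be the number exceeding 20. Then the total is ≥ 21·j + 5·(10 − j) = 50 + 16j.
So 16j ≤ 60 and j ≤ 3; hence at least 10 − 3 = 7 are ≤ 20.
Exactly 7 works: 7 values at 5 and 3 at 21 total 98; raise one of the low values by 12 (still ≤ 20) to hit 110.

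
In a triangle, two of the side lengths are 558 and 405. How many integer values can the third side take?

809

The triangle inequality gives |558 − 405| < c < 558 + 405, i.e. 153 < c < 963.
So c can be any integer from 154 to 962: 809 values.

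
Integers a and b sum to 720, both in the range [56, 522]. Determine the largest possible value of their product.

129600

ab = a(720 − a) is maximized when a is as near 720/2 as the bounds allow.
Taking a = 360 and b = 360 (both in [56, 522]) gives ab = 129600.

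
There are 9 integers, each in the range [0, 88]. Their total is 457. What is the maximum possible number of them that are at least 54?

8

Suppose k of them are at least 54. Those contribute at least 54 each and the other 9 − k at least 0 each.
So the total is at least 54k + 0(9 − k) = 0 + 54k. This must be ≤ 457, giving k ≤ 8.
k = 8 is achieved by 8 values at 54 and 1 at 0, total 432; add 25 to one value (staying below 54) to reach 457.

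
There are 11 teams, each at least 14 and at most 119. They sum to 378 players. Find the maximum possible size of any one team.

To make one team as large as possible, make the other 10 as small as possible.
The other 10 contribute at least 10 × 14 = 140, leaving at most 378 − 140 = 238.
But each team is capped at 119, so the maximum is 119.
Achievable: one at 119 and the other 10 totalling 259, which fits since 10 × 14 ≤ 259 ≤ 10 × 119.

119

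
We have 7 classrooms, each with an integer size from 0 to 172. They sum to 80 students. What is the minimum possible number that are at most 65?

Each value above 65 is at least 66, contributing at least 66 − 0 = 66 above the floor 0.
The sum exceeds the floor total 0 by 80, so at most ⌊80/66⌋ = 1 exceed 65, and at least 6 are ≤ 65.
Exactly 6 works: 6 values at 0 and 1 at 66 total 66; raise one of the low values by 14 (still ≤ 65) to hit 80.

6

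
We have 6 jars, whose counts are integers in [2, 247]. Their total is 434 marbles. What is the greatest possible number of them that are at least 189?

Suppose k of them are at least 189. Those contribute at least 189 each and the other 6 − k at least 2 each.
So the total is at least 189k + 2(6 − k) = 12 + 187k. This must be ≤ 434, giving k ≤ 2.
k = 2 is achieved by 2 values at 189 and 4 at 2, total 386; add 48 to one value (staying below 189) to reach 434.

2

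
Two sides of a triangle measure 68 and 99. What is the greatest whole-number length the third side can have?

The third side must be less than 68 + 99 = 167.
The largest integer below 167 is 166.

166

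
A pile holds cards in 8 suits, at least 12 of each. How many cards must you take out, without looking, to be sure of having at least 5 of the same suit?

In the worst case you draw 4 of each of the 8 suits: 8 × 4 = 32.
One more forces 5 of some suit, so 32 + 1 = 33.

33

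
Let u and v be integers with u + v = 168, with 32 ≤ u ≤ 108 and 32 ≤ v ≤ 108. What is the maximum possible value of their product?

With u + v fixed, uv peaks when the two are closest together.
Taking u = 84 and v = 84 (both in [32, 108]) gives uv = 7056.

7056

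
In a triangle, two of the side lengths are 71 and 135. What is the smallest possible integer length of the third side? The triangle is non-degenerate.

The third side must exceed |71 − 135| = 64.
The smallest integer above 64 is 65.

65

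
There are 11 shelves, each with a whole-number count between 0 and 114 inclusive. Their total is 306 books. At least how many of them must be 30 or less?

Each value above 30 is at least 31, contributing at least 31 − 0 = 31 above the floor 0.
The sum exceeds the floor total 0 by 306, so at most ⌊306/31⌋ = 9 exceed 30, and at least 2 are ≤ 30.
Exactly 2 works: 2 values at 0 and 9 at 31 total 279; raise one of the low values by 27 (still ≤ 30) to hit 306.

2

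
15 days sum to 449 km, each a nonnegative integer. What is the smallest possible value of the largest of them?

30

The 15 values sum to 449, so their maximum is at least ⌈449/15⌉ = 30.
Equality holds with 14 values of 30 and 1 value of 29.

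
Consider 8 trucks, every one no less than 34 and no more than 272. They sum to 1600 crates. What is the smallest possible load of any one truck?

34

To make one truck as small as possible, make the other 7 as large as possible.
The other 7 can take up 7 × 272 = 1904 ≥ 1600 − 34, so one truck can sit at its floor of 34.
Achievable: one at 34 and the other 7 totalling 1566, which fits since 7 × 34 ≤ 1566 ≤ 7 × 272.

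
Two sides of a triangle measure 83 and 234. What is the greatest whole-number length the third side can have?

316

The third side must be less than 83 + 234 = 317.
The largest integer below 317 is 316.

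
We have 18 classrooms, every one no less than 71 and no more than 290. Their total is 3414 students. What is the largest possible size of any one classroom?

290

Maximizing one value means minimizing the remaining 17.
The other 17 contribute at least 17 × 71 = 1207, leaving at most 3414 − 1207 = 2207.
But each classroom is capped at 290, so the maximum is 290.
Achievable: one at 290 and the other 17 totalling 3124, which fits since 17 × 71 ≤ 3124 ≤ 17 × 290.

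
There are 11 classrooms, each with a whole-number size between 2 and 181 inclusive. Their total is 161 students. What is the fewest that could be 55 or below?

9

Each value above 55 is at least 56, contributing at least 56 − 2 = 54 above the floor 2.
The sum exceeds the floor total 22 by 139, so at most ⌊139/54⌋ = 2 exceed 55, and at least 9 are ≤ 55.
Exactly 9 works: 9 values at 2 and 2 at 56 total 130; raise one of the low values by 31 (still ≤ 55) to hit 161.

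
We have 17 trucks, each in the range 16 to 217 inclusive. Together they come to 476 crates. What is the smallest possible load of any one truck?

To make one truck as small as possible, make the other 16 as large as possible.
The other 16 can take up 16 × 217 = 3472 ≥ 476 − 16, so one truck can sit at its floor of 16.
Achievable: one at 16 and the other 16 totalling 460, which fits since 16 × 16 ≤ 460 ≤ 16 × 217.

16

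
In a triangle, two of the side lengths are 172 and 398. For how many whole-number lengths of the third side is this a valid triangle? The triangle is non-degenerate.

343

The triangle inequality gives |172 − 398| < c < 172 + 398, i.e. 226 < c < 570.
So c can be any integer from 227 to 569: 343 values.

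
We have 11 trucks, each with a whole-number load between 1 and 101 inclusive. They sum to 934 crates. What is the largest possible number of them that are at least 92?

10

Suppose k of them are at least 92. Those contribute at least 92 each and the other 11 − k at least 1 each.
So the total is at least 92k + 1(11 − k) = 11 + 91k. This must be ≤ 934, giving k ≤ 10.
k = 10 is achieved by 10 values at 92 and 1 at 1, total 921; add 13 to one value (staying below 92) to reach 934.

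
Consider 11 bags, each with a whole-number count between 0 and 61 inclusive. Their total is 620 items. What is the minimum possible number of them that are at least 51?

7

If only k of them are at least 51, the other 11 − k are at most 50, so the total is at most k·61 + (11 − k)·50.
This must reach 620, so k·61 + (11 − k)·50 ≥ 620, giving k ≥ 7.
Exactly 7 works: 7 values at 61 and 4 at 50 total 627; lower one of the high values by 7 (still ≥ 51) to hit 620.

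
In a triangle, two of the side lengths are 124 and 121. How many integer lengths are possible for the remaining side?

241

The triangle inequality gives |124 − 121| < c < 124 + 121, i.e. 3 < c < 245.
So c can be any integer from 4 to 244: 241 values.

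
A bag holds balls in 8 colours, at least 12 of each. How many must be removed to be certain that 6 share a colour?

You could draw 5 of every colour without reaching 6 of any — 40 in all.
One more forces 6 of some colour, so 40 + 1 = 41.

41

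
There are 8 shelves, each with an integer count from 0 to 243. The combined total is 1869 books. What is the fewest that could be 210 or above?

Each value short of 210 is at most 209, costing at least 243 − 209 = 34 against the maximum total of 1944.
We can afford to lose at most 1944 − 1869 = 75, so at most ⌊75/34⌋ = 2 fall short, and at least 6 are ≥ 210.
Exactly 6 works: 6 values at 243 and 2 at 209 total 1876; lower one of the high values by 7 (still ≥ 210) to hit 1869.

6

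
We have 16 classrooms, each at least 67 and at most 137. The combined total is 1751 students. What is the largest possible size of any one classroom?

137

To make one classroom as large as possible, make the other 15 as small as possible.
The other 15 contribute at least 15 × 67 = 1005, leaving at most 1751 − 1005 = 746.
But each classroom is capped at 137, so the maximum is 137.
Achievable: one at 137 and the other 15 totalling 1614, which fits since 15 × 67 ≤ 1614 ≤ 15 × 137.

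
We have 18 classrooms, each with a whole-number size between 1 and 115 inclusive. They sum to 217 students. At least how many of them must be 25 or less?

If only k of them are at most 25, the other 18 − k are at least 26, so the total is at least (18 − k)·26 + k·1.
This is ≤ 217, so (18 − k)·26 + 1k ≤ 217, which gives k ≥ 11.
Exactly 11 works: 11 values at 1 and 7 at 26 total 193; raise one of the low values by 24 (still ≤ 25) to hit 217.

11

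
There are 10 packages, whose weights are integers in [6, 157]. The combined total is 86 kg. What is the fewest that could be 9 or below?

4

Each value above 9 is at least 10, contributing at least 10 − 6 = 4 above the floor 6.
The sum exceeds the floor total 60 by 26, so at most ⌊26/4⌋ = 6 exceed 9, and at least 4 are ≤ 9.
Exactly 4 works: 4 values at 6 and 6 at 10 total 84; raise one of the low values by 2 (still ≤ 9) to hit 86.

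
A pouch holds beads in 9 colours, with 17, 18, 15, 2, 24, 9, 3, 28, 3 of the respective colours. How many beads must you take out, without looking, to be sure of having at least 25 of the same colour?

In the worst case you take as many as possible of each colour without reaching 25: 17 + 18 + 15 + 2 + 24 + 9 + 3 + 24 + 3 = 115.
The next one must give 25 of some colour, so 115 + 1 = 116.

116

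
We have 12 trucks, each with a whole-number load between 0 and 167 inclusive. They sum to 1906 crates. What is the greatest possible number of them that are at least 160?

With k values at 160 or above and the rest at least 0, the sum is at least 0 + 160k.
Since the sum is 1906, we need 160k ≤ 1906, i.e. k ≤ 11.
k = 11 is achieved by 11 values at 160 and 1 at 0, total 1760; add 146 to one value (staying below 160) to reach 1906.

11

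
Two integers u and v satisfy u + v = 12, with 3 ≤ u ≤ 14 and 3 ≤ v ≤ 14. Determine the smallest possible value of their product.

For a fixed sum, uv is smallest when u and v are as far apart as possible.
The extreme feasible split is u = 3, v = 9, giving uv = 27.

27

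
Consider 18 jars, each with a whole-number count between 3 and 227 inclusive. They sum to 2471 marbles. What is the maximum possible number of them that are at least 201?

12

Suppose k of them are at least 201. Those contribute at least 201 each and the other 18 − k at least 3 each.
So the total is at least 201k + 3(18 − k) = 54 + 198k. This must be ≤ 2471, giving k ≤ 12.
k = 12 is achieved by 12 values at 201 and 6 at 3, total 2430; add 41 to one value (staying below 201) to reach 2471.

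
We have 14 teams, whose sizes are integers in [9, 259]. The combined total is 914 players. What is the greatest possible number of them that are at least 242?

3

If k of the values are ≥ 242, the total is ≥ 242k + 9(14 − k).
Setting 242k + 9(14 − k) ≤ 914 gives 233k ≤ 788, so k ≤ 3.
k = 3 is achieved by 3 values at 242 and 11 at 9, total 825; add 89 to one value (staying below 242) to reach 914.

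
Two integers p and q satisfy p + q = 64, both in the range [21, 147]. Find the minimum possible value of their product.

For a fixed sum, pq is smallest when p and q are as far apart as possible.
At the endpoint p = 21, q = 64 − 21 = 43, so pq = 21 × 43 = 903.

903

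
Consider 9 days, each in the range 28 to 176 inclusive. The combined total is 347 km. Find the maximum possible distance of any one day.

123

Maximizing one value means minimizing the remaining 8.
The other 8 contribute at least 8 × 28 = 224, leaving at most 347 − 224 = 123.
Since 123 ≤ 176, this is achievable: one at 123 and 8 at 28.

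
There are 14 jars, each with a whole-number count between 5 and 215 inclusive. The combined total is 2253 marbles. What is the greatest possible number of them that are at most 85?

Suppose k of them are at most 85. Those contribute at most 85 each and the rest at most 215 each.
So the total is at most 85k + 215(14 − k) = 3010 − 130k. This must still be ≥ 2253, so k ≤ 5.
k = 5 is achieved by 5 values at 85 and 9 at 215, total 2360; lower one of the 215's by 107 (still > 85) to reach 2253.

5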